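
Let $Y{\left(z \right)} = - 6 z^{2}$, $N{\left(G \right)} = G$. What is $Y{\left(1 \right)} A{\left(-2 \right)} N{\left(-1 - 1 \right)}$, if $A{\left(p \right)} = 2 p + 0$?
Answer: $-48$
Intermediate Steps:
$A{\left(p \right)} = 2 p$
$Y{\left(1 \right)} A{\left(-2 \right)} N{\left(-1 - 1 \right)} = - 6 \cdot 1^{2} \cdot 2 \left(-2\right) \left(-1 - 1\right) = \left(-6\right) 1 \left(-4\right) \left(-1 - 1\right) = \left(-6\right) \left(-4\right) \left(-2\right) = 24 \left(-2\right) = -48$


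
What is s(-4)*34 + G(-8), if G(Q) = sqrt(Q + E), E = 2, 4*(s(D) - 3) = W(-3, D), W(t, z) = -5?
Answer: 119/2 + I*sqrt(6) ≈ 59.5 + 2.4495*I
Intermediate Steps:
s(D) = 7/4 (s(D) = 3 + (1/4)*(-5) = 3 - 5/4 = 7/4)
G(Q) = sqrt(2 + Q) (G(Q) = sqrt(Q + 2) = sqrt(2 + Q))
s(-4)*34 + G(-8) = (7/4)*34 + sqrt(2 - 8) = 119/2 + sqrt(-6) = 119/2 + I*sqrt(6)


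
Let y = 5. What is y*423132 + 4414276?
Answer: 6529936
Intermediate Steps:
y*423132 + 4414276 = 5*423132 + 4414276 = 2115660 + 4414276 = 6529936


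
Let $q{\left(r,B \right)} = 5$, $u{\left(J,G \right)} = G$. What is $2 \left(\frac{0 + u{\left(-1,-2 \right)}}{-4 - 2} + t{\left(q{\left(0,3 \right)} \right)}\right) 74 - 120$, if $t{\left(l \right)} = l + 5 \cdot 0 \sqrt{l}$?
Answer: $\frac{2008}{3} \approx 669.33$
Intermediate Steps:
$t{\left(l \right)} = l$ ($t{\left(l \right)} = l + 5 \cdot 0 = l + 0 = l$)
$2 \left(\frac{0 + u{\left(-1,-2 \right)}}{-4 - 2} + t{\left(q{\left(0,3 \right)} \right)}\right) 74 - 120 = 2 \left(\frac{0 - 2}{-4 - 2} + 5\right) 74 - 120 = 2 \left(- \frac{2}{-6} + 5\right) 74 - 120 = 2 \left(\left(-2\right) \left(- \frac{1}{6}\right) + 5\right) 74 - 120 = 2 \left(\frac{1}{3} + 5\right) 74 - 120 = 2 \cdot \frac{16}{3} \cdot 74 - 120 = \frac{32}{3} \cdot 74 - 120 = \frac{2368}{3} - 120 = \frac{2008}{3}$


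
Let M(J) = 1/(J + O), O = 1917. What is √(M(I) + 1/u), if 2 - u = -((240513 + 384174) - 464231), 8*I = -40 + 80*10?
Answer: √3278253615945/80710374 ≈ 0.022433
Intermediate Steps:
I = 95 (I = (-40 + 80*10)/8 = (-40 + 800)/8 = (⅛)*760 = 95)
M(J) = 1/(1917 + J) (M(J) = 1/(J + 1917) = 1/(1917 + J))
u = 160458 (u = 2 - (-1)*((240513 + 384174) - 464231) = 2 - (-1)*(624687 - 464231) = 2 - (-1)*160456 = 2 - 1*(-160456) = 2 + 160456 = 160458)
√(M(I) + 1/u) = √(1/(1917 + 95) + 1/160458) = √(1/2012 + 1/160458) = √(81235/161420748) = √3278253615945/80710374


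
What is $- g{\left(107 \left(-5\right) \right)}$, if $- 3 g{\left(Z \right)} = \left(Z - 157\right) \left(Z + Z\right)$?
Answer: $\frac{740440}{3} \approx 2.4681 \cdot 10^{5}$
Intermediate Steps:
$g{\left(Z \right)} = - \frac{2 Z \left(-157 + Z\right)}{3}$ ($g{\left(Z \right)} = - \frac{\left(Z - 157\right) \left(Z + Z\right)}{3} = - \frac{\left(-157 + Z\right) 2 Z}{3} = - \frac{2 Z \left(-157 + Z\right)}{3}$)
$- g{\left(107 \left(-5\right) \right)} = - \frac{2 \cdot 107 \left(-5\right) \left(157 - 107 \left(-5\right)\right)}{3} = - \frac{2 \left(-535\right) \left(157 - -535\right)}{3} = - \frac{2 \left(-535\right) \left(157 + 535\right)}{3} = - \frac{2 \left(-535\right) 692}{3} = \left(-1\right) \left(- \frac{740440}{3}\right) = \frac{740440}{3}$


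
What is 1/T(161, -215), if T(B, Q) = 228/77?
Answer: 77/228 ≈ 0.33772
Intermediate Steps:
T(B, Q) = 228/77 (T(B, Q) = 228*(1/77) = 228/77)
1/T(161, -215) = 1/(228/77) = 77/228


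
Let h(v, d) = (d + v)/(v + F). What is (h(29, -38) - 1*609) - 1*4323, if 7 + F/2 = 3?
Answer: -34527/7 ≈ -4932.4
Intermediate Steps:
F = -8 (F = -14 + 2*3 = -14 + 6 = -8)
h(v, d) = (d + v)/(-8 + v) (h(v, d) = (d + v)/(v - 8) = (d + v)/(-8 + v))
(h(29, -38) - 1*609) - 1*4323 = ((-38 + 29)/(-8 + 29) - 1*609) - 1*4323 = (-9/21 - 609) - 4323 = ((1/21)*(-9) - 609) - 4323 = (-3/7 - 609) - 4323 = -4266/7 - 4323 = -34527/7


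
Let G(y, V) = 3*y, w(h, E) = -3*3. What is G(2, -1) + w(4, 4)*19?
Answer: -165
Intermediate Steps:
w(h, E) = -9
G(2, -1) + w(4, 4)*19 = 3*2 - 9*19 = 6 - 171 = -165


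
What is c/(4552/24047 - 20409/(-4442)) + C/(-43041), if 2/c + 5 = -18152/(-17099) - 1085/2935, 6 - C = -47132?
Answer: -94487135534752649189/79252303655637864774 ≈ -1.1922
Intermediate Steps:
C = 47138 (C = 6 - 1*(-47132) = 6 + 47132 = 47138)
c = -10037113/21620412 (c = 2/(-5 + (-18152/(-17099) - 1085/2935)) = 2/(-5 + (-18152*(-1/17099) - 1085*1/2935)) = 2/(-5 + (18152/17099 - 217/587)) = 2/(-5 + 6944741/10037113) = 2/(-43240824/10037113) = 2*(-10037113/43240824) = -10037113/21620412 ≈ -0.46424)
c/(4552/24047 - 20409/(-4442)) + C/(-43041) = -10037113/(21620412*(4552/24047 - 20409/(-4442))) + 47138/(-43041) = -10037113/(21620412*(4552*(1/24047) - 20409*(-1/4442))) + 47138*(-1/43041) = -10037113/(21620412*(4552/24047 + 20409/4442)) - 47138/43041 = -10037113/(21620412*510995207/106816774) - 47138/43041 = -10037113/21620412*106816774/510995207 - 47138/43041 = -536066015466731/5523963452682642 - 47138/43041 = -94487135534752649189/79252303655637864774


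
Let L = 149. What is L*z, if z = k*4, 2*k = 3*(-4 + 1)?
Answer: -2682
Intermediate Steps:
k = -9/2 (k = (3*(-4 + 1))/2 = (3*(-3))/2 = (1/2)*(-9) = -9/2 ≈ -4.5000)
z = -18 (z = -9/2*4 = -18)
L*z = 149*(-18) = -2682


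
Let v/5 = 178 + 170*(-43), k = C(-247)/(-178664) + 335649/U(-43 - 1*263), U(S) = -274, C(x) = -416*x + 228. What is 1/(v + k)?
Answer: -3059621/112855872951 ≈ -2.7111e-5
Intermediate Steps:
C(x) = 228 - 416*x
k = -3749788091/3059621 (k = (228 - 416*(-247))/(-178664) + 335649/(-274) = (228 + 102752)*(-1/178664) + 335649*(-1/274) = 102980*(-1/178664) - 335649/274 = -25745/44666 - 335649/274 = -3749788091/3059621 ≈ -1225.6)
v = -35660 (v = 5*(178 + 170*(-43)) = 5*(178 - 7310) = 5*(-7132) = -35660)
1/(v + k) = 1/(-35660 - 3749788091/3059621) = 1/(-112855872951/3059621) = -3059621/112855872951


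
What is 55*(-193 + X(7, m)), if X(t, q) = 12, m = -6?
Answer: -9955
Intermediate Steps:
55*(-193 + X(7, m)) = 55*(-193 + 12) = 55*(-181) = -9955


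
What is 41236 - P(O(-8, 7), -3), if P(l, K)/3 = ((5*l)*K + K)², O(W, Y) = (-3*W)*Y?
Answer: -19055351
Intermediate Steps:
O(W, Y) = -3*W*Y
P(l, K) = 3*(K + 5*K*l)² (P(l, K) = 3*((5*l)*K + K)² = 3*(5*K*l + K)² = 3*(K + 5*K*l)²)
41236 - P(O(-8, 7), -3) = 41236 - 3*(-3)²*(1 + 5*(-3*(-8)*7))² = 41236 - 3*9*(1 + 5*168)² = 41236 - 3*9*(1 + 840)² = 41236 - 3*9*841² = 41236 - 3*9*707281 = 41236 - 1*19096587 = 41236 - 19096587 = -19055351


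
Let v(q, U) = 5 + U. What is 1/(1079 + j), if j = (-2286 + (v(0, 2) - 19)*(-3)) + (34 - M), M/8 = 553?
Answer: -1/5561 ≈ -0.00017982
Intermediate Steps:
M = 4424 (M = 8*553 = 4424)
j = -6640 (j = (-2286 + ((5 + 2) - 19)*(-3)) + (34 - 1*4424) = (-2286 + (7 - 19)*(-3)) + (34 - 4424) = (-2286 - 12*(-3)) - 4390 = (-2286 + 36) - 4390 = -2250 - 4390 = -6640)
1/(1079 + j) = 1/(1079 - 6640) = 1/(-5561) = -1/5561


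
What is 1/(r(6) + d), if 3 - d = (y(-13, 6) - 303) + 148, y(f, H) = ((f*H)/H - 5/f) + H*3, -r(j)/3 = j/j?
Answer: 13/1945 ≈ 0.0066838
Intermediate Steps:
r(j) = -3 (r(j) = -3*j/j = -3*1 = -3)
y(f, H) = f - 5/f + 3*H (y(f, H) = ((H*f)/H - 5/f) + 3*H = (f - 5/f) + 3*H = f - 5/f + 3*H)
d = 1984/13 (d = 3 - (((-13 - 5/(-13) + 3*6) - 303) + 148) = 3 - (((-13 - 5*(-1/13) + 18) - 303) + 148) = 3 - (((-13 + 5/13 + 18) - 303) + 148) = 3 - ((70/13 - 303) + 148) = 3 - (-3869/13 + 148) = 3 - 1*(-1945/13) = 3 + 1945/13 = 1984/13 ≈ 152.62)
1/(r(6) + d) = 1/(-3 + 1984/13) = 1/(1945/13) = 13/1945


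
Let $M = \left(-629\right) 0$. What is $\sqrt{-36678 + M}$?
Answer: $i \sqrt{36678} \approx 191.52 i$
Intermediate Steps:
$M = 0$
$\sqrt{-36678 + M} = \sqrt{-36678 + 0} = \sqrt{-36678} = i \sqrt{36678}$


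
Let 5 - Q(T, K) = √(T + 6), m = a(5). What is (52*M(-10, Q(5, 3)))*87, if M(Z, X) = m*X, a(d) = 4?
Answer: 90480 - 18096*√11 ≈ 30462.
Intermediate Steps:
m = 4
Q(T, K) = 5 - √(6 + T) (Q(T, K) = 5 - √(T + 6) = 5 - √(6 + T))
M(Z, X) = 4*X
(52*M(-10, Q(5, 3)))*87 = (52*(4*(5 - √(6 + 5))))*87 = (52*(4*(5 - √11)))*87 = (52*(20 - 4*√11))*87 = (1040 - 208*√11)*87 = 90480 - 18096*√11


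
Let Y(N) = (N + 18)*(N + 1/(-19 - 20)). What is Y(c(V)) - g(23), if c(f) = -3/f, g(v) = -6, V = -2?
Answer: 139/4 ≈ 34.750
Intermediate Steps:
Y(N) = (18 + N)*(-1/39 + N) (Y(N) = (18 + N)*(N + 1/(-39)) = (18 + N)*(N - 1/39) = (18 + N)*(-1/39 + N))
Y(c(V)) - g(23) = (-6/13 + (-3/(-2))² + 701*(-3/(-2))/39) - 1*(-6) = (-6/13 + (-3*(-½))² + 701*(-3*(-½))/39) + 6 = (-6/13 + (3/2)² + (701/39)*(3/2)) + 6 = (-6/13 + 9/4 + 701/26) + 6 = 115/4 + 6 = 139/4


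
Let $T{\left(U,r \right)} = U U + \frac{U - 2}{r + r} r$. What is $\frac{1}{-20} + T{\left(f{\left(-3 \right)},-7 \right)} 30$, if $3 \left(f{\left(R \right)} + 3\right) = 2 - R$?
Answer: $\frac{197}{60} \approx 3.2833$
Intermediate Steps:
$f{\left(R \right)} = - \frac{7}{3} - \frac{R}{3}$ ($f{\left(R \right)} = -3 + \frac{2 - R}{3} = -3 - \left(- \frac{2}{3} + \frac{R}{3}\right) = - \frac{7}{3} - \frac{R}{3}$)
$T{\left(U,r \right)} = -1 + U^{2} + \frac{U}{2}$ ($T{\left(U,r \right)} = U^{2} + \frac{-2 + U}{2 r} r = U^{2} + \left(-1 + \frac{U}{2}\right) = -1 + U^{2} + \frac{U}{2}$)
$\frac{1}{-20} + T{\left(f{\left(-3 \right)},-7 \right)} 30 = \frac{1}{-20} + \left(-1 + \left(- \frac{7}{3} - -1\right)^{2} + \frac{- \frac{7}{3} - -1}{2}\right) 30 = - \frac{1}{20} + \left(-1 + \left(- \frac{7}{3} + 1\right)^{2} + \frac{- \frac{7}{3} + 1}{2}\right) 30 = - \frac{1}{20} + \left(-1 + \left(- \frac{4}{3}\right)^{2} + \frac{1}{2} \left(- \frac{4}{3}\right)\right) 30 = - \frac{1}{20} + \left(-1 + \frac{16}{9} - \frac{2}{3}\right) 30 = - \frac{1}{20} + \frac{1}{9} \cdot 30 = - \frac{1}{20} + \frac{10}{3} = \frac{197}{60}$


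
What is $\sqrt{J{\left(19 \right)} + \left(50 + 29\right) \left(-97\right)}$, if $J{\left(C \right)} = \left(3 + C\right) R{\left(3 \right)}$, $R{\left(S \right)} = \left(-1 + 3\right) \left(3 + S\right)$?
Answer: $7 i \sqrt{151} \approx 86.017 i$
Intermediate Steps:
$R{\left(S \right)} = 6 + 2 S$ ($R{\left(S \right)} = 2 \left(3 + S\right) = 6 + 2 S$)
$J{\left(C \right)} = 36 + 12 C$ ($J{\left(C \right)} = \left(3 + C\right) \left(6 + 2 \cdot 3\right) = \left(3 + C\right) \left(6 + 6\right) = \left(3 + C\right) 12 = 36 + 12 C$)
$\sqrt{J{\left(19 \right)} + \left(50 + 29\right) \left(-97\right)} = \sqrt{\left(36 + 12 \cdot 19\right) + \left(50 + 29\right) \left(-97\right)} = \sqrt{\left(36 + 228\right) + 79 \left(-97\right)} = \sqrt{264 - 7663} = \sqrt{-7399} = 7 i \sqrt{151}$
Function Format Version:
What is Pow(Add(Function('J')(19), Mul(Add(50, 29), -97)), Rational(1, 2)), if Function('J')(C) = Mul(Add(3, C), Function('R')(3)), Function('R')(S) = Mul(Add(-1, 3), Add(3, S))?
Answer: Mul(7, I, Pow(151, Rational(1, 2))) ≈ Mul(86.017, I)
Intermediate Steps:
Function('R')(S) = Add(6, Mul(2, S)) (Function('R')(S) = Mul(2, Add(3, S)) = Add(6, Mul(2, S)))
Function('J')(C) = Add(36, Mul(12, C)) (Function('J')(C) = Mul(Add(3, C), Add(6, Mul(2, 3))) = Mul(Add(3, C), Add(6, 6)) = Mul(Add(3, C), 12) = Add(36, Mul(12, C)))
Pow(Add(Function('J')(19), Mul(Add(50, 29), -97)), Rational(1, 2)) = Pow(Add(Add(36, Mul(12, 19)), Mul(Add(50, 29), -97)), Rational(1, 2)) = Pow(Add(Add(36, 228), Mul(79, -97)), Rational(1, 2)) = Pow(Add(264, -7663), Rational(1, 2)) = Pow(-7399, Rational(1, 2)) = Mul(7, I, Pow(151, Rational(1, 2)))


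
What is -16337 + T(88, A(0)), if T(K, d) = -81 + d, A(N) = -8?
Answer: -16426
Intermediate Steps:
-16337 + T(88, A(0)) = -16337 + (-81 - 8) = -16337 - 89 = -16426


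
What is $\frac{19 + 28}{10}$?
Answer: $\frac{47}{10} \approx 4.7$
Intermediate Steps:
$\frac{19 + 28}{10} = \frac{1}{10} \cdot 47 = \frac{47}{10}$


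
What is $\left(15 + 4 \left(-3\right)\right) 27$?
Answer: $81$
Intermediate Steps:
$\left(15 + 4 \left(-3\right)\right) 27 = \left(15 - 12\right) 27 = 3 \cdot 27 = 81$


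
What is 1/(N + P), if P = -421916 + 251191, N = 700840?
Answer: 1/530115 ≈ 1.8864e-6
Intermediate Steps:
P = -170725
1/(N + P) = 1/(700840 - 170725) = 1/530115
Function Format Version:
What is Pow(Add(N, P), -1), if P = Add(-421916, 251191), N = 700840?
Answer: Rational(1, 530115) ≈ 1.8864e-6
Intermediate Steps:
P = -170725
Pow(Add(N, P), -1) = Pow(Add(700840, -170725), -1) = Pow(530115, -1) = Rational(1, 530115)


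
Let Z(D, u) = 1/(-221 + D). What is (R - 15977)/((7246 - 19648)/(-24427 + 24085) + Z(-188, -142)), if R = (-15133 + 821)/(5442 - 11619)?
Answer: -766808219707/1740567414 ≈ -440.55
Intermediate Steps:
R = 14312/6177 (R = -14312/(-6177) = -14312*(-1/6177) = 14312/6177 ≈ 2.3170)
(R - 15977)/((7246 - 19648)/(-24427 + 24085) + Z(-188, -142)) = (14312/6177 - 15977)/((7246 - 19648)/(-24427 + 24085) + 1/(-221 - 188)) = -98675617/(6177*(-12402/(-342) + 1/(-409))) = -98675617/(6177*(-12402*(-1/342) - 1/409)) = -98675617/(6177*(689/19 - 1/409)) = -98675617/(6177*281782/7771) = -98675617/6177*7771/281782 = -766808219707/1740567414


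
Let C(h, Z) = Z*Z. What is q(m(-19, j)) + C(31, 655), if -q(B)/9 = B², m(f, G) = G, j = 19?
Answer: 425776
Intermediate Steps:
C(h, Z) = Z²
q(B) = -9*B²
q(m(-19, j)) + C(31, 655) = -9*19² + 655² = -9*361 + 429025 = -3249 + 429025 = 425776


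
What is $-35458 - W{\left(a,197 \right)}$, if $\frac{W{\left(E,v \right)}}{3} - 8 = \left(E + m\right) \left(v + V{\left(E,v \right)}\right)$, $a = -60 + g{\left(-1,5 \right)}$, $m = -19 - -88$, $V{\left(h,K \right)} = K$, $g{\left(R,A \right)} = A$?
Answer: $-52030$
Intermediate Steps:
$m = 69$ ($m = -19 + 88 = 69$)
$a = -55$ ($a = -60 + 5 = -55$)
$W{\left(E,v \right)} = 24 + 6 v \left(69 + E\right)$ ($W{\left(E,v \right)} = 24 + 3 \left(E + 69\right) \left(v + v\right) = 24 + 3 \left(69 + E\right) 2 v = 24 + 3 \cdot 2 v \left(69 + E\right) = 24 + 6 v \left(69 + E\right)$)
$-35458 - W{\left(a,197 \right)} = -35458 - \left(24 + 414 \cdot 197 + 6 \left(-55\right) 197\right) = -35458 - \left(24 + 81558 - 65010\right) = -35458 - 16572 = -52030$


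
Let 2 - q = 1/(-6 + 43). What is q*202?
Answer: 14746/37 ≈ 398.54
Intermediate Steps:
q = 73/37 (q = 2 - 1/(-6 + 43) = 2 - 1/37 = 73/37 ≈ 1.9730)
q*202 = (73/37)*202 = 14746/37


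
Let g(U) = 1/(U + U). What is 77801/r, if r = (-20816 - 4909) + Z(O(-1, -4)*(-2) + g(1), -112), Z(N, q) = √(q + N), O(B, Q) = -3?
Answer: -4002861450/1323551461 - 77801*I*√422/1323551461 ≈ -3.0243 - 0.0012075*I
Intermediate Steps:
g(U) = 1/(2*U)
Z(N, q) = √(N + q)
r = -25725 + I*√422/2 (r = (-20816 - 4909) + √((-3*(-2) + (½)/1) - 112) = -25725 + √((6 + (½)*1) - 112) = -25725 + √((6 + ½) - 112) = -25725 + √(13/2 - 112) = -25725 + √(-211/2) = -25725 + I*√422/2 ≈ -25725.0 + 10.271*I)
77801/r = 77801/(-25725 + I*√422/2)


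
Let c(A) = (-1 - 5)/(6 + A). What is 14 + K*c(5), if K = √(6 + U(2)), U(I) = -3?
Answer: 14 - 6*√3/11 ≈ 13.055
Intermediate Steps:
c(A) = -6/(6 + A)
K = √3 (K = √(6 - 3) = √3 ≈ 1.7320)
14 + K*c(5) = 14 + √3*(-6/(6 + 5)) = 14 + √3*(-6/11) = 14 - 6*√3/11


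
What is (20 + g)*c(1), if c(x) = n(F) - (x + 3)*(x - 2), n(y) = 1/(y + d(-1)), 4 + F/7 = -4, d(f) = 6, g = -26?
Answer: -597/25 ≈ -23.880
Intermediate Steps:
F = -56 (F = -28 + 7*(-4) = -28 - 28 = -56)
n(y) = 1/(6 + y) (n(y) = 1/(y + 6) = 1/(6 + y))
c(x) = -1/50 - (-2 + x)*(3 + x) (c(x) = 1/(6 - 56) - (x + 3)*(x - 2) = 1/(-50) - (3 + x)*(-2 + x) = -1/50 - (-2 + x)*(3 + x))
(20 + g)*c(1) = (20 - 26)*(299/50 - 1*1 - 1*1²) = -6*(299/50 - 1 - 1*1) = -6*(299/50 - 1 - 1) = -6*199/50 = -597/25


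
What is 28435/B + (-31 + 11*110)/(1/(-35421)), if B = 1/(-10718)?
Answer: -346527689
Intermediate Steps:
B = -1/10718 ≈ -9.3301e-5
28435/B + (-31 + 11*110)/(1/(-35421)) = 28435/(-1/10718) + (-31 + 11*110)/(1/(-35421)) = 28435*(-10718) + (-31 + 1210)/(-1/35421) = -304766330 + 1179*(-35421) = -304766330 - 41761359 = -346527689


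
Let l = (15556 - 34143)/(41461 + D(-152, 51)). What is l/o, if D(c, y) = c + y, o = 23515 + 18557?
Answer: -18587/1740097920 ≈ -1.0682e-5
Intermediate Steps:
o = 42072
l = -18587/41360 (l = (15556 - 34143)/(41461 + (-152 + 51)) = -18587/(41461 - 101) = -18587/41360 ≈ -0.44940)
l/o = -18587/41360/42072 = -18587/41360*1/42072 = -18587/1740097920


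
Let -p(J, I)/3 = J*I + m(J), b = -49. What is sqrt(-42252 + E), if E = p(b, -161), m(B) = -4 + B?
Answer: 4*I*sqrt(4110) ≈ 256.44*I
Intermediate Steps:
p(J, I) = 12 - 3*J - 3*I*J (p(J, I) = -3*(J*I + (-4 + J)) = -3*(I*J + (-4 + J)) = -3*(-4 + J + I*J) = 12 - 3*J - 3*I*J)
E = -23508 (E = 12 - 3*(-49) - 3*(-161)*(-49) = 12 + 147 - 23667 = -23508)
sqrt(-42252 + E) = sqrt(-42252 - 23508) = sqrt(-65760) = 4*I*sqrt(4110)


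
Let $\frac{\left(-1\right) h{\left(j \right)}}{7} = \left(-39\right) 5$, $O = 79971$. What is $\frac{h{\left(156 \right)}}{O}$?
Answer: $\frac{455}{26657} \approx 0.017069$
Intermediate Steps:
$h{\left(j \right)} = 1365$ ($h{\left(j \right)} = - 7 \left(\left(-39\right) 5\right) = \left(-7\right) \left(-195\right) = 1365$)
$\frac{h{\left(156 \right)}}{O} = \frac{1365}{79971} = 1365 \cdot \frac{1}{79971} = \frac{455}{26657}$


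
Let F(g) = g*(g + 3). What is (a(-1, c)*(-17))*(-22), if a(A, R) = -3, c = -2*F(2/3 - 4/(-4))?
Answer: -1122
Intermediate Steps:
F(g) = g*(3 + g)
c = -140/9 (c = -2*(2/3 - 4/(-4))*(3 + (2/3 - 4/(-4))) = -2*(2*(⅓) - 4*(-¼))*(3 + (2*(⅓) - 4*(-¼))) = -2*(⅔ + 1)*(3 + (⅔ + 1)) = -10*(3 + 5/3)/3 = -10*14/(3*3) = -2*70/9 = -140/9 ≈ -15.556)
(a(-1, c)*(-17))*(-22) = -3*(-17)*(-22) = 51*(-22) = -1122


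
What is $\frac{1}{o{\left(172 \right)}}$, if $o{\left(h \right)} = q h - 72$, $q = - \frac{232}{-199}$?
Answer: $\frac{199}{25576} \approx 0.0077807$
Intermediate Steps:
$q = \frac{232}{199}$ ($q = \left(-232\right) \left(- \frac{1}{199}\right) = \frac{232}{199} \approx 1.1658$)
$o{\left(h \right)} = -72 + \frac{232 h}{199}$ ($o{\left(h \right)} = \frac{232 h}{199} - 72 = -72 + \frac{232 h}{199}$)
$\frac{1}{o{\left(172 \right)}} = \frac{1}{-72 + \frac{232}{199} \cdot 172} = \frac{1}{-72 + \frac{39904}{199}} = \frac{1}{\frac{25576}{199}} = \frac{199}{25576}$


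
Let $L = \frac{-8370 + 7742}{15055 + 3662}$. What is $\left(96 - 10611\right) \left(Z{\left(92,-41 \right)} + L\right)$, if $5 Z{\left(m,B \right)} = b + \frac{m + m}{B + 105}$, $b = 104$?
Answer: $- \frac{11200518415}{49912} \approx -2.2441 \cdot 10^{5}$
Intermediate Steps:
$L = - \frac{628}{18717} \approx -0.033552$
$Z{\left(m,B \right)} = \frac{104}{5} + \frac{2 m}{5 \left(105 + B\right)}$ ($Z{\left(m,B \right)} = \frac{104 + \frac{m + m}{B + 105}}{5} = \frac{104 + \frac{2 m}{105 + B}}{5} = \frac{104}{5} + \frac{2 m}{5 \left(105 + B\right)}$)
$\left(96 - 10611\right) \left(Z{\left(92,-41 \right)} + L\right) = \left(96 - 10611\right) \left(\frac{2 \left(5460 + 92 + 52 \left(-41\right)\right)}{5 \left(105 - 41\right)} - \frac{628}{18717}\right) = - 10515 \left(\frac{2 \left(5460 + 92 - 2132\right)}{5 \cdot 64} - \frac{628}{18717}\right) = - 10515 \left(\frac{2}{5} \cdot \frac{1}{64} \cdot 3420 - \frac{628}{18717}\right) = - 10515 \left(\frac{171}{8} - \frac{628}{18717}\right) = \left(-10515\right) \frac{3195583}{149736} = - \frac{11200518415}{49912}$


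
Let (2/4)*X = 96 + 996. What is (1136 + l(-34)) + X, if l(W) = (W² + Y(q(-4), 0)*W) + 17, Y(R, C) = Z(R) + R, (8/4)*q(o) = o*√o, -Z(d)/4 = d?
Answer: 4493 - 408*I ≈ 4493.0 - 408.0*I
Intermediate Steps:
X = 2184 (X = 2*(96 + 996) = 2*1092 = 2184)
Z(d) = -4*d
q(o) = o^(3/2)/2 (q(o) = (o*√o)/2 = o^(3/2)/2)
Y(R, C) = -3*R (Y(R, C) = -4*R + R = -3*R)
l(W) = 17 + W² + 12*I*W (l(W) = (W² + (-3*(-4)^(3/2)/2)*W) + 17 = (W² + (-3*(-8*I)/2)*W) + 17 = (W² + (-(-12)*I)*W) + 17 = (W² + (12*I)*W) + 17 = (W² + 12*I*W) + 17 = 17 + W² + 12*I*W)
(1136 + l(-34)) + X = (1136 + (17 + (-34)² + 12*I*(-34))) + 2184 = (1136 + (17 + 1156 - 408*I)) + 2184 = (1136 + (1173 - 408*I)) + 2184 = (2309 - 408*I) + 2184 = 4493 - 408*I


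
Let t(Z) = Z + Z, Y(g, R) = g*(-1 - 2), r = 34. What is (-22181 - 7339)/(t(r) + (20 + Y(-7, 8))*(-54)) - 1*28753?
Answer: -30837209/1073 ≈ -28739.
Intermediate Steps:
Y(g, R) = -3*g (Y(g, R) = g*(-3) = -3*g)
t(Z) = 2*Z
(-22181 - 7339)/(t(r) + (20 + Y(-7, 8))*(-54)) - 1*28753 = (-22181 - 7339)/(2*34 + (20 - 3*(-7))*(-54)) - 1*28753 = -29520/(68 + (20 + 21)*(-54)) - 28753 = -29520/(68 + 41*(-54)) - 28753 = -29520/(68 - 2214) - 28753 = -29520/(-2146) - 28753 = -29520*(-1/2146) - 28753 = 14760/1073 - 28753 = -30837209/1073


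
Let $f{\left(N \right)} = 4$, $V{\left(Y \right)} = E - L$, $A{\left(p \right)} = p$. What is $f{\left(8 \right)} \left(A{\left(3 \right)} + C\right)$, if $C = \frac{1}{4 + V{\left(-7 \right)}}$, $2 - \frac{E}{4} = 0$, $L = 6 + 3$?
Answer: $\frac{40}{3} \approx 13.333$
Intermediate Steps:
$L = 9$
$E = 8$ ($E = 8 - 0 = 8 + 0 = 8$)
$V{\left(Y \right)} = -1$ ($V{\left(Y \right)} = 8 - 9 = -1$)
$C = \frac{1}{3}$ ($C = \frac{1}{4 - 1} = \frac{1}{3} \approx 0.33333$)
$f{\left(8 \right)} \left(A{\left(3 \right)} + C\right) = 4 \left(3 + \frac{1}{3}\right) = 4 \cdot \frac{10}{3} = \frac{40}{3}$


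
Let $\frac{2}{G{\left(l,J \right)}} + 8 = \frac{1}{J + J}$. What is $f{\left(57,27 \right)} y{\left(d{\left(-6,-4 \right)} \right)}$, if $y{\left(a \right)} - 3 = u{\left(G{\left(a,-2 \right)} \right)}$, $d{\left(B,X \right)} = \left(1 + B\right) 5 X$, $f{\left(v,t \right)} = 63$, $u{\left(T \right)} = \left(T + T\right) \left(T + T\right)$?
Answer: $\frac{24661}{121} \approx 203.81$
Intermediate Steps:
$G{\left(l,J \right)} = \frac{2}{-8 + \frac{1}{2 J}}$ ($G{\left(l,J \right)} = \frac{2}{-8 + \frac{1}{J + J}} = \frac{2}{-8 + \frac{1}{2 J}}$)
$u{\left(T \right)} = 4 T^{2}$ ($u{\left(T \right)} = 2 T 2 T = 4 T^{2}$)
$d{\left(B,X \right)} = X \left(5 + 5 B\right)$ ($d{\left(B,X \right)} = \left(5 + 5 B\right) X = X \left(5 + 5 B\right)$)
$y{\left(a \right)} = \frac{3523}{1089}$ ($y{\left(a \right)} = 3 + 4 \left(\left(-4\right) \left(-2\right) \frac{1}{-1 + 16 \left(-2\right)}\right)^{2} = 3 + 4 \left(\left(-4\right) \left(-2\right) \frac{1}{-1 - 32}\right)^{2} = 3 + 4 \left(\left(-4\right) \left(-2\right) \frac{1}{-33}\right)^{2} = 3 + 4 \left(\left(-4\right) \left(-2\right) \left(- \frac{1}{33}\right)\right)^{2} = 3 + 4 \left(- \frac{8}{33}\right)^{2} = 3 + 4 \cdot \frac{64}{1089} = 3 + \frac{256}{1089} = \frac{3523}{1089}$)
$f{\left(57,27 \right)} y{\left(d{\left(-6,-4 \right)} \right)} = 63 \cdot \frac{3523}{1089} = \frac{24661}{121}$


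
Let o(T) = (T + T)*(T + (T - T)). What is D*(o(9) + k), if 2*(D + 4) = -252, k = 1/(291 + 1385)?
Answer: -17648345/838 ≈ -21060.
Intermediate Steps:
k = 1/1676 ≈ 0.00059666
o(T) = 2*T**2 (o(T) = (2*T)*(T + 0) = (2*T)*T = 2*T**2)
D = -130 (D = -4 + (1/2)*(-252) = -4 - 126 = -130)
D*(o(9) + k) = -130*(2*9**2 + 1/1676) = -130*(2*81 + 1/1676) = -130*(162 + 1/1676) = -130*271513/1676 = -17648345/838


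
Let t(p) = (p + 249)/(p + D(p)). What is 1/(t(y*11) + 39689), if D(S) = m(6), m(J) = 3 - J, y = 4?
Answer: 41/1627542 ≈ 2.5191e-5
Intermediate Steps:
D(S) = -3 (D(S) = 3 - 1*6 = 3 - 6 = -3)
t(p) = (249 + p)/(-3 + p) (t(p) = (p + 249)/(p - 3) = (249 + p)/(-3 + p))
1/(t(y*11) + 39689) = 1/((249 + 4*11)/(-3 + 4*11) + 39689) = 1/((249 + 44)/(-3 + 44) + 39689) = 1/(293/41 + 39689) = 1/(1627542/41) = 41/1627542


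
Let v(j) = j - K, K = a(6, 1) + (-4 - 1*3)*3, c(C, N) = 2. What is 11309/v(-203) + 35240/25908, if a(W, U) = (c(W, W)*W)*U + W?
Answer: -71486393/1295400 ≈ -55.185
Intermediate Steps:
a(W, U) = W + 2*U*W (a(W, U) = (2*W)*U + W = 2*U*W + W = W + 2*U*W)
K = -3 (K = 6*(1 + 2*1) + (-4 - 1*3)*3 = 6*(1 + 2) + (-4 - 3)*3 = 6*3 - 7*3 = 18 - 21 = -3)
v(j) = 3 + j (v(j) = j - 1*(-3) = j + 3 = 3 + j)
11309/v(-203) + 35240/25908 = 11309/(3 - 203) + 35240/25908 = 11309/(-200) + 35240*(1/25908) = 11309*(-1/200) + 8810/6477 = -11309/200 + 8810/6477 = -71486393/1295400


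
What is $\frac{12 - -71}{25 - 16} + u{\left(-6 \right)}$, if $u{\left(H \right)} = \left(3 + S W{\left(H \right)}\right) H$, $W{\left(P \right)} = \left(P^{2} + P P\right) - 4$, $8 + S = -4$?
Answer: $\frac{43985}{9} \approx 4887.2$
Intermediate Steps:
$S = -12$ ($S = -8 - 4 = -12$)
$W{\left(P \right)} = -4 + 2 P^{2}$ ($W{\left(P \right)} = \left(P^{2} + P^{2}\right) - 4 = 2 P^{2} - 4 = -4 + 2 P^{2}$)
$u{\left(H \right)} = H \left(51 - 24 H^{2}\right)$ ($u{\left(H \right)} = \left(3 - 12 \left(-4 + 2 H^{2}\right)\right) H = \left(3 - \left(-48 + 24 H^{2}\right)\right) H = \left(51 - 24 H^{2}\right) H = H \left(51 - 24 H^{2}\right)$)
$\frac{12 - -71}{25 - 16} + u{\left(-6 \right)} = \frac{12 - -71}{25 - 16} - \left(306 + 24 \left(-6\right)^{3}\right) = \frac{12 + 71}{9} - -4878 = \frac{1}{9} \cdot 83 + \left(5184 - 306\right) = \frac{83}{9} + 4878 = \frac{43985}{9}$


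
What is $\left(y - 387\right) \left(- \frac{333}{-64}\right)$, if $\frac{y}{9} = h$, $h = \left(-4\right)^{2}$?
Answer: $- \frac{80919}{64} \approx -1264.4$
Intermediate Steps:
$h = 16$
$y = 144$ ($y = 9 \cdot 16 = 144$)
$\left(y - 387\right) \left(- \frac{333}{-64}\right) = \left(144 - 387\right) \left(- \frac{333}{-64}\right) = \left(144 - 387\right) \left(\left(-333\right) \left(- \frac{1}{64}\right)\right) = \left(-243\right) \frac{333}{64} = - \frac{80919}{64}$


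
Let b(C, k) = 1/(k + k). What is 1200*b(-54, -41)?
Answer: -600/41 ≈ -14.634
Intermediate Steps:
b(C, k) = 1/(2*k)
1200*b(-54, -41) = 1200*((½)/(-41)) = 1200*((½)*(-1/41)) = 1200*(-1/82) = -600/41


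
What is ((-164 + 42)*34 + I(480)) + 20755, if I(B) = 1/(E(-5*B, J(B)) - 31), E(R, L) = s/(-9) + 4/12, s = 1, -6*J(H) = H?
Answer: 4600130/277 ≈ 16607.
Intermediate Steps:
J(H) = -H/6
E(R, L) = 2/9 (E(R, L) = 1/(-9) + 4/12 = 1*(-⅑) + 4*(1/12) = -⅑ + ⅓ = 2/9)
I(B) = -9/277 (I(B) = 1/(2/9 - 31) = 1/(-277/9) = -9/277)
((-164 + 42)*34 + I(480)) + 20755 = ((-164 + 42)*34 - 9/277) + 20755 = (-122*34 - 9/277) + 20755 = (-4148 - 9/277) + 20755 = -1149005/277 + 20755 = 4600130/277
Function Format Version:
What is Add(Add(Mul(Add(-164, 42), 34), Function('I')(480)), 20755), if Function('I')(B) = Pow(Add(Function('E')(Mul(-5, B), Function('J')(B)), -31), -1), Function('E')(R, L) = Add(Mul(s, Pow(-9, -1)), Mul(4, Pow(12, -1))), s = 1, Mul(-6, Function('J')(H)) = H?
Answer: Rational(4600130, 277) ≈ 16607.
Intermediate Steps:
Function('J')(H) = Mul(Rational(-1, 6), H)
Function('E')(R, L) = Rational(2, 9) (Function('E')(R, L) = Add(Mul(1, Pow(-9, -1)), Mul(4, Pow(12, -1))) = Add(Mul(1, Rational(-1, 9)), Mul(4, Rational(1, 12))) = Add(Rational(-1, 9), Rational(1, 3)) = Rational(2, 9))
Function('I')(B) = Rational(-9, 277) (Function('I')(B) = Pow(Add(Rational(2, 9), -31), -1) = Pow(Rational(-277, 9), -1) = Rational(-9, 277))
Add(Add(Mul(Add(-164, 42), 34), Function('I')(480)), 20755) = Add(Add(Mul(Add(-164, 42), 34), Rational(-9, 277)), 20755) = Add(Add(Mul(-122, 34), Rational(-9, 277)), 20755) = Add(Add(-4148, Rational(-9, 277)), 20755) = Add(Rational(-1149005, 277), 20755) = Rational(4600130, 277)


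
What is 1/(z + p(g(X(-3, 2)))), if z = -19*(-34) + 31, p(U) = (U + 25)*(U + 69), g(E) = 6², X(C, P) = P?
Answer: 1/7082 ≈ 0.00014120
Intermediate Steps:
g(E) = 36
p(U) = (25 + U)*(69 + U)
z = 677 (z = 646 + 31 = 677)
1/(z + p(g(X(-3, 2)))) = 1/(677 + (1725 + 36² + 94*36)) = 1/(677 + (1725 + 1296 + 3384)) = 1/(677 + 6405) = 1/7082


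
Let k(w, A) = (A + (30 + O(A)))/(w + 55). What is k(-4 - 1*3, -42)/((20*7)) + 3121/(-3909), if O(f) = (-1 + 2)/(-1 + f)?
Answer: -100429457/125504960 ≈ -0.80020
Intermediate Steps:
O(f) = 1/(-1 + f)
k(w, A) = (30 + A + 1/(-1 + A))/(55 + w) (k(w, A) = (A + (30 + 1/(-1 + A)))/(w + 55) = (30 + A + 1/(-1 + A))/(55 + w))
k(-4 - 1*3, -42)/((20*7)) + 3121/(-3909) = ((1 + (-1 - 42)*(30 - 42))/((-1 - 42)*(55 + (-4 - 1*3))))/((20*7)) + 3121/(-3909) = ((1 - 43*(-12))/((-43)*(55 + (-4 - 3))))/140 + 3121*(-1/3909) = -(1 + 516)/(43*(55 - 7))*(1/140) - 3121/3909 = -1/43*517/48*(1/140) - 3121/3909 = -1/43*1/48*517*(1/140) - 3121/3909 = -517/2064*1/140 - 3121/3909 = -517/288960 - 3121/3909 = -100429457/125504960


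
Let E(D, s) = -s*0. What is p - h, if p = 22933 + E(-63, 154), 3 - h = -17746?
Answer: 5184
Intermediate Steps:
h = 17749 (h = 3 - 1*(-17746) = 3 + 17746 = 17749)
E(D, s) = 0
p = 22933 (p = 22933 + 0 = 22933)
p - h = 22933 - 1*17749 = 22933 - 17749 = 5184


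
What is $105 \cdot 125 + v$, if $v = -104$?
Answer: $13021$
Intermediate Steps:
$105 \cdot 125 + v = 105 \cdot 125 - 104 = 13125 - 104 = 13021$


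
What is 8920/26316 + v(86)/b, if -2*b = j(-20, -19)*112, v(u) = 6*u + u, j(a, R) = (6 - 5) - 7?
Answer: 112139/52632 ≈ 2.1306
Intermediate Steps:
j(a, R) = -6 (j(a, R) = 1 - 7 = -6)
v(u) = 7*u
b = 336 (b = -(-3)*112 = -½*(-672) = 336)
8920/26316 + v(86)/b = 8920/26316 + (7*86)/336 = 8920*(1/26316) + 602*(1/336) = 2230/6579 + 43/24 = 112139/52632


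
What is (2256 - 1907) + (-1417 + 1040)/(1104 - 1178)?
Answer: 26203/74 ≈ 354.09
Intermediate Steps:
(2256 - 1907) + (-1417 + 1040)/(1104 - 1178) = 349 - 377/(-74) = 349 - 377*(-1/74) = 349 + 377/74 = 26203/74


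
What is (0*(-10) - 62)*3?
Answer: -186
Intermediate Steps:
(0*(-10) - 62)*3 = (0 - 62)*3 = -62*3 = -186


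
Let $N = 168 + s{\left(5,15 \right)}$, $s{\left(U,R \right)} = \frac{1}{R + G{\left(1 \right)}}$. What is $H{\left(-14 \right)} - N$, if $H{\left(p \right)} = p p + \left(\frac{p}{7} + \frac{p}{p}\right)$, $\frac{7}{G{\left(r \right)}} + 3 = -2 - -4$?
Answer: $\frac{215}{8} \approx 26.875$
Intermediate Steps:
$G{\left(r \right)} = -7$ ($G{\left(r \right)} = \frac{7}{-3 - -2} = \frac{7}{-3 + \left(-2 + 4\right)} = \frac{7}{-3 + 2} = \frac{7}{-1} = 7 \left(-1\right) = -7$)
$s{\left(U,R \right)} = \frac{1}{-7 + R}$ ($s{\left(U,R \right)} = \frac{1}{R - 7} = \frac{1}{-7 + R}$)
$N = \frac{1345}{8}$ ($N = 168 + \frac{1}{-7 + 15} = 168 + \frac{1}{8} = \frac{1345}{8} \approx 168.13$)
$H{\left(p \right)} = 1 + p^{2} + \frac{p}{7}$ ($H{\left(p \right)} = p^{2} + \left(p \frac{1}{7} + 1\right) = p^{2} + \left(\frac{p}{7} + 1\right) = p^{2} + \left(1 + \frac{p}{7}\right) = 1 + p^{2} + \frac{p}{7}$)
$H{\left(-14 \right)} - N = \left(1 + \left(-14\right)^{2} + \frac{1}{7} \left(-14\right)\right) - \frac{1345}{8} = \left(1 + 196 - 2\right) - \frac{1345}{8} = 195 - \frac{1345}{8} = \frac{215}{8}$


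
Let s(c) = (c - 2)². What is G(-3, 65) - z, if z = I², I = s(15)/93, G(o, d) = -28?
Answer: -270733/8649 ≈ -31.302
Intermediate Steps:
s(c) = (-2 + c)²
I = 169/93 (I = (-2 + 15)²/93 = 13²*(1/93) = 169*(1/93) = 169/93 ≈ 1.8172)
z = 28561/8649 (z = (169/93)² = 28561/8649 ≈ 3.3022)
G(-3, 65) - z = -28 - 1*28561/8649 = -28 - 28561/8649 = -270733/8649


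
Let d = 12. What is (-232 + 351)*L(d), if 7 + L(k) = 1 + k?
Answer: 714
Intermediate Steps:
L(k) = -6 + k (L(k) = -7 + (1 + k) = -6 + k)
(-232 + 351)*L(d) = (-232 + 351)*(-6 + 12) = 119*6 = 714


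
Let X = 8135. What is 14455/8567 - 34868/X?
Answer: -181122731/69692545 ≈ -2.5989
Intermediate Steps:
14455/8567 - 34868/X = 14455/8567 - 34868/8135 = -181122731/69692545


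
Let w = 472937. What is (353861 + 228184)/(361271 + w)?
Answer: 582045/834208 ≈ 0.69772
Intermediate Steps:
(353861 + 228184)/(361271 + w) = (353861 + 228184)/(361271 + 472937) = 582045/834208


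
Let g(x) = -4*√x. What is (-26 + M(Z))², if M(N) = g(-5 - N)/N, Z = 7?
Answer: 32932/49 + 416*I*√3/7 ≈ 672.08 + 102.93*I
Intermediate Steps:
M(N) = -4*√(-5 - N)/N (M(N) = (-4*√(-5 - N))/N = -4*√(-5 - N)/N)
(-26 + M(Z))² = (-26 - 4*√(-5 - 1*7)/7)² = (-26 - 4*⅐*√(-5 - 7))² = (-26 - 4*⅐*√(-12))² = (-26 - 4*⅐*2*I*√3)² = (-26 - 8*I*√3/7)²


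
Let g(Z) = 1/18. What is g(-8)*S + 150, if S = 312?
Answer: 502/3 ≈ 167.33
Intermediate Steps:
g(Z) = 1/18
g(-8)*S + 150 = (1/18)*312 + 150 = 52/3 + 150 = 502/3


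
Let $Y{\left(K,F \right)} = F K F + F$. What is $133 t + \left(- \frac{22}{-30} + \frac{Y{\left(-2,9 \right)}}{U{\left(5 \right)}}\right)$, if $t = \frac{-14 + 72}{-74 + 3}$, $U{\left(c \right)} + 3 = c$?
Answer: $- \frac{392803}{2130} \approx -184.41$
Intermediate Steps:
$Y{\left(K,F \right)} = F + K F^{2}$ ($Y{\left(K,F \right)} = K F^{2} + F = F + K F^{2}$)
$U{\left(c \right)} = -3 + c$
$t = - \frac{58}{71}$ ($t = \frac{58}{-71} = 58 \left(- \frac{1}{71}\right) = - \frac{58}{71} \approx -0.8169$)
$133 t + \left(- \frac{22}{-30} + \frac{Y{\left(-2,9 \right)}}{U{\left(5 \right)}}\right) = 133 \left(- \frac{58}{71}\right) + \left(- \frac{22}{-30} + \frac{9 \left(1 + 9 \left(-2\right)\right)}{-3 + 5}\right) = - \frac{7714}{71} + \left(\left(-22\right) \left(- \frac{1}{30}\right) + \frac{9 \left(1 - 18\right)}{2}\right) = - \frac{7714}{71} + \left(\frac{11}{15} + 9 \left(-17\right) \frac{1}{2}\right) = - \frac{7714}{71} + \left(\frac{11}{15} - \frac{153}{2}\right) = - \frac{7714}{71} - \frac{2273}{30} = - \frac{392803}{2130}$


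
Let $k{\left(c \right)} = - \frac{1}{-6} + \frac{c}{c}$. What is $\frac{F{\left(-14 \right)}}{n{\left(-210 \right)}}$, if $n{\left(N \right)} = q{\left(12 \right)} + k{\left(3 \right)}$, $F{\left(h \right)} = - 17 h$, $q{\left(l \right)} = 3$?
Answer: $\frac{1428}{25} \approx 57.12$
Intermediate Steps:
$k{\left(c \right)} = \frac{7}{6}$ ($k{\left(c \right)} = \left(-1\right) \left(- \frac{1}{6}\right) + 1 = \frac{1}{6} + 1 = \frac{7}{6}$)
$n{\left(N \right)} = \frac{25}{6}$ ($n{\left(N \right)} = 3 + \frac{7}{6} = \frac{25}{6}$)
$\frac{F{\left(-14 \right)}}{n{\left(-210 \right)}} = \frac{\left(-17\right) \left(-14\right)}{\frac{25}{6}} = 238 \cdot \frac{6}{25} = \frac{1428}{25}$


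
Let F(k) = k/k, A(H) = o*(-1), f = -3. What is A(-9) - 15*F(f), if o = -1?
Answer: -14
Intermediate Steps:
A(H) = 1 (A(H) = -1*(-1) = 1)
F(k) = 1
A(-9) - 15*F(f) = 1 - 15*1 = 1 - 15 = -14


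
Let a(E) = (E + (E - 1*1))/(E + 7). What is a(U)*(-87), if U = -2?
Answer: 87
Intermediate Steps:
a(E) = (-1 + 2*E)/(7 + E) (a(E) = (E + (E - 1))/(7 + E) = (E + (-1 + E))/(7 + E) = (-1 + 2*E)/(7 + E))
a(U)*(-87) = ((-1 + 2*(-2))/(7 - 2))*(-87) = ((-1 - 4)/5)*(-87) = ((1/5)*(-5))*(-87) = -1*(-87) = 87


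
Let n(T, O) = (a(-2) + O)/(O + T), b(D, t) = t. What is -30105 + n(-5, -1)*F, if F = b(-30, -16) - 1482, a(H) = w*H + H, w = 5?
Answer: -100052/3 ≈ -33351.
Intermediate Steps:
a(H) = 6*H (a(H) = 5*H + H = 6*H)
F = -1498 (F = -16 - 1482 = -1498)
n(T, O) = (-12 + O)/(O + T) (n(T, O) = (6*(-2) + O)/(O + T) = (-12 + O)/(O + T))
-30105 + n(-5, -1)*F = -30105 + ((-12 - 1)/(-1 - 5))*(-1498) = -30105 + (-13/(-6))*(-1498) = -30105 - ⅙*(-13)*(-1498) = -30105 + (13/6)*(-1498) = -30105 - 9737/3 = -100052/3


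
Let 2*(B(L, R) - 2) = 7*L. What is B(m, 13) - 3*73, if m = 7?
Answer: -385/2 ≈ -192.50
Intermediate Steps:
B(L, R) = 2 + 7*L/2 (B(L, R) = 2 + (7*L)/2 = 2 + 7*L/2)
B(m, 13) - 3*73 = (2 + (7/2)*7) - 3*73 = (2 + 49/2) - 219 = 53/2 - 219 = -385/2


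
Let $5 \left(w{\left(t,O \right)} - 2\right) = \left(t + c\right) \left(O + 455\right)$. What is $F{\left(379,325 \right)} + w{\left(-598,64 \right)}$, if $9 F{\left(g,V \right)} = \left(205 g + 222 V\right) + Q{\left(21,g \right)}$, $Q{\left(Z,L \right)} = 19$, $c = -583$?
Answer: $- \frac{4767041}{45} \approx -1.0593 \cdot 10^{5}$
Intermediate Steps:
$w{\left(t,O \right)} = 2 + \frac{\left(-583 + t\right) \left(455 + O\right)}{5}$ ($w{\left(t,O \right)} = 2 + \frac{\left(t - 583\right) \left(O + 455\right)}{5} = 2 + \frac{\left(-583 + t\right) \left(455 + O\right)}{5}$)
$F{\left(g,V \right)} = \frac{19}{9} + \frac{74 V}{3} + \frac{205 g}{9}$ ($F{\left(g,V \right)} = \frac{\left(205 g + 222 V\right) + 19}{9} = \frac{19 + 205 g + 222 V}{9} = \frac{19}{9} + \frac{74 V}{3} + \frac{205 g}{9}$)
$F{\left(379,325 \right)} + w{\left(-598,64 \right)} = \left(\frac{19}{9} + \frac{74}{3} \cdot 325 + \frac{205}{9} \cdot 379\right) + \left(-53051 + 91 \left(-598\right) - \frac{37312}{5} + \frac{1}{5} \cdot 64 \left(-598\right)\right) = \left(\frac{19}{9} + \frac{24050}{3} + \frac{77695}{9}\right) - \frac{612929}{5} = \frac{149864}{9} - \frac{612929}{5} = - \frac{4767041}{45}$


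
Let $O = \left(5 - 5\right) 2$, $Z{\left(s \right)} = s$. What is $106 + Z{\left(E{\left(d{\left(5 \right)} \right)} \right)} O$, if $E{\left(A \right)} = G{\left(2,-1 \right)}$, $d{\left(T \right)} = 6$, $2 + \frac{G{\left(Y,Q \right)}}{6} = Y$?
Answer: $106$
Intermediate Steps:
$G{\left(Y,Q \right)} = -12 + 6 Y$
$E{\left(A \right)} = 0$ ($E{\left(A \right)} = -12 + 6 \cdot 2 = -12 + 12 = 0$)
$O = 0$ ($O = 0 \cdot 2 = 0$)
$106 + Z{\left(E{\left(d{\left(5 \right)} \right)} \right)} O = 106 + 0 \cdot 0 = 106 + 0 = 106$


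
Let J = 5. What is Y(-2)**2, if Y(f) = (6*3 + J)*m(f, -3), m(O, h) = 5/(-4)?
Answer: 13225/16 ≈ 826.56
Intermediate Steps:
m(O, h) = -5/4 (m(O, h) = 5*(-1/4) = -5/4)
Y(f) = -115/4 (Y(f) = (6*3 + 5)*(-5/4) = (18 + 5)*(-5/4) = 23*(-5/4) = -115/4)
Y(-2)**2 = (-115/4)**2 = 13225/16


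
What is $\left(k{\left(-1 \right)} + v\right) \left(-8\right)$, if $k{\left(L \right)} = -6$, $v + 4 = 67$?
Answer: $-456$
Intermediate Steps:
$v = 63$ ($v = -4 + 67 = 63$)
$\left(k{\left(-1 \right)} + v\right) \left(-8\right) = \left(-6 + 63\right) \left(-8\right) = 57 \left(-8\right) = -456$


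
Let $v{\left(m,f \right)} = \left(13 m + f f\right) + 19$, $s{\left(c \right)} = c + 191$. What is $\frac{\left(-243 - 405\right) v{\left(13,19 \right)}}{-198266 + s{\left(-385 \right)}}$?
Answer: $\frac{88938}{49615} \approx 1.7926$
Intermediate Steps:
$s{\left(c \right)} = 191 + c$
$v{\left(m,f \right)} = 19 + f^{2} + 13 m$ ($v{\left(m,f \right)} = \left(13 m + f^{2}\right) + 19 = \left(f^{2} + 13 m\right) + 19 = 19 + f^{2} + 13 m$)
$\frac{\left(-243 - 405\right) v{\left(13,19 \right)}}{-198266 + s{\left(-385 \right)}} = \frac{\left(-243 - 405\right) \left(19 + 19^{2} + 13 \cdot 13\right)}{-198266 + \left(191 - 385\right)} = \frac{\left(-648\right) \left(19 + 361 + 169\right)}{-198266 - 194} = \frac{\left(-648\right) 549}{-198460} = \left(-355752\right) \left(- \frac{1}{198460}\right) = \frac{88938}{49615}$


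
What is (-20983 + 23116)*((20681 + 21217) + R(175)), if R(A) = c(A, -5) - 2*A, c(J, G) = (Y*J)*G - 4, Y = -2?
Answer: 92346102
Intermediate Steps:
c(J, G) = -4 - 2*G*J (c(J, G) = (-2*J)*G - 4 = -2*G*J - 4 = -4 - 2*G*J)
R(A) = -4 + 8*A (R(A) = (-4 - 2*(-5)*A) - 2*A = (-4 + 10*A) - 2*A = -4 + 8*A)
(-20983 + 23116)*((20681 + 21217) + R(175)) = (-20983 + 23116)*((20681 + 21217) + (-4 + 8*175)) = 2133*(41898 + (-4 + 1400)) = 2133*(41898 + 1396) = 2133*43294 = 92346102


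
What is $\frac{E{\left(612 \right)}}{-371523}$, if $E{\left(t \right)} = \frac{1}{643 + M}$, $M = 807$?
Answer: $- \frac{1}{538708350} \approx -1.8563 \cdot 10^{-9}$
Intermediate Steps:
$E{\left(t \right)} = \frac{1}{1450}$ ($E{\left(t \right)} = \frac{1}{643 + 807} = \frac{1}{1450}$)
$\frac{E{\left(612 \right)}}{-371523} = \frac{1}{1450 \left(-371523\right)} = \frac{1}{1450} \left(- \frac{1}{371523}\right) = - \frac{1}{538708350}$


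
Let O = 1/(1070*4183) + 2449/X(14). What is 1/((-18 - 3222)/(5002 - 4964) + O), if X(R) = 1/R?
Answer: 85040390/2908443999359 ≈ 2.9239e-5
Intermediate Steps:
O = 153457621661/4475810 (O = 1/(1070*4183) + 2449/(1/14) = (1/1070)*(1/4183) + 2449/(1/14) = 1/4475810 + 2449*14 = 1/4475810 + 34286 = 153457621661/4475810 ≈ 34286.)
1/((-18 - 3222)/(5002 - 4964) + O) = 1/((-18 - 3222)/(5002 - 4964) + 153457621661/4475810) = 1/(-3240/38 + 153457621661/4475810) = 1/(-3240*1/38 + 153457621661/4475810) = 1/(-1620/19 + 153457621661/4475810) = 1/(2908443999359/85040390) = 85040390/2908443999359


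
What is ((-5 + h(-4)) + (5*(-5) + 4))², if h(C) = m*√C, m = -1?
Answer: 672 + 104*I ≈ 672.0 + 104.0*I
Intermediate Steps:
h(C) = -√C
((-5 + h(-4)) + (5*(-5) + 4))² = ((-5 - √(-4)) + (5*(-5) + 4))² = ((-5 - 2*I) + (-25 + 4))² = ((-5 - 2*I) - 21)² = (-26 - 2*I)²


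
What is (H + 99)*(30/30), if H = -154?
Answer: -55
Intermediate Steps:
(H + 99)*(30/30) = (-154 + 99)*(30/30) = -1650/30 = -55*1 = -55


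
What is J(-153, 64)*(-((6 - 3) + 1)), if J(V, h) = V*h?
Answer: 39168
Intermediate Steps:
J(-153, 64)*(-((6 - 3) + 1)) = (-153*64)*(-((6 - 3) + 1)) = -(-9792)*(3 + 1) = -(-9792)*4 = -9792*(-4) = 39168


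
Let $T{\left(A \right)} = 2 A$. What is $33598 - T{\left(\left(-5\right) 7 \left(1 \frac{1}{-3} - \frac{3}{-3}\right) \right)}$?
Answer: $\frac{100934}{3} \approx 33645.0$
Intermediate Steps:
$33598 - T{\left(\left(-5\right) 7 \left(1 \frac{1}{-3} - \frac{3}{-3}\right) \right)} = 33598 - 2 \left(-5\right) 7 \left(1 \frac{1}{-3} - \frac{3}{-3}\right) = 33598 - 2 \left(- 35 \left(1 \left(- \frac{1}{3}\right) - -1\right)\right) = 33598 - 2 \left(- 35 \left(- \frac{1}{3} + 1\right)\right) = 33598 - 2 \left(\left(-35\right) \frac{2}{3}\right) = 33598 - 2 \left(- \frac{70}{3}\right) = 33598 - - \frac{140}{3} = 33598 + \frac{140}{3} = \frac{100934}{3}$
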